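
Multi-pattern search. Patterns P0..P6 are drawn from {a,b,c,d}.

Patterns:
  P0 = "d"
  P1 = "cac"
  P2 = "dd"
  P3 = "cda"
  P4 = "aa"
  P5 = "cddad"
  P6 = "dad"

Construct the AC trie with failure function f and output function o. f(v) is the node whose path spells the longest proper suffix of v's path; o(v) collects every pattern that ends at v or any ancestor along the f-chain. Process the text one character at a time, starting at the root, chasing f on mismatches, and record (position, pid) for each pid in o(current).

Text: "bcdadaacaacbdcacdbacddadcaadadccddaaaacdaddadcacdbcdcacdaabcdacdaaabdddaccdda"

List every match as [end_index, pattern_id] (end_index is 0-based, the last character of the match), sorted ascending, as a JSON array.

Build automaton:
Trie (insert patterns):
  n0 'ε': a→8 c→2 d→1
  n1 'd': a→13 d→5  ←P0
  n2 'c': a→3 d→6
  n3 'ca': c→4
  n4 'cac': ·  ←P1
  n5 'dd': ·  ←P2
  n6 'cd': a→7 d→10
  n7 'cda': ·  ←P3
  n8 'a': a→9
  n9 'aa': ·  ←P4
  n10 'cdd': a→11
  n11 'cdda': d→12
  n12 'cddad': ·  ←P5
  n13 'da': d→14
  n14 'dad': ·  ←P6

Failure links (BFS by depth):
  n1('d'): parent n0 fail=0; on 'd' 0 → fail=0;  out {0}∪∅={0}
  n2('c'): parent n0 fail=0; on 'c' 0 → fail=0;  out ∅∪∅=∅
  n8('a'): parent n0 fail=0; on 'a' 0 → fail=0;  out ∅∪∅=∅
  n3('ca'): parent n2 fail=0; on 'a' 0 → fail=8;  out ∅∪∅=∅
  n5('dd'): parent n1 fail=0; on 'd' 0 → fail=1;  out {2}∪{0}={0,2}
  n6('cd'): parent n2 fail=0; on 'd' 0 → fail=1;  out ∅∪{0}={0}
  n9('aa'): parent n8 fail=0; on 'a' 0 → fail=8;  out {4}∪∅={4}
  n13('da'): parent n1 fail=0; on 'a' 0 → fail=8;  out ∅∪∅=∅
  n4('cac'): parent n3 fail=8; on 'c' 8→0 → fail=2;  out {1}∪∅={1}
  n7('cda'): parent n6 fail=1; on 'a' 1 → fail=13;  out {3}∪∅={3}
  n10('cdd'): parent n6 fail=1; on 'd' 1 → fail=5;  out ∅∪{0,2}={0,2}
  n14('dad'): parent n13 fail=8; on 'd' 8→0 → fail=1;  out {6}∪{0}={0,6}
  n11('cdda'): parent n10 fail=5; on 'a' 5→1 → fail=13;  out ∅∪∅=∅
  n12('cddad'): parent n11 fail=13; on 'd' 13 → fail=14;  out {5}∪{0,6}={0,5,6}

Scan:
i=0 'b': node 0→0
i=1 'c': node 0→2
i=2 'd': node 2→6  → match P0@[2:2]
i=3 'a': node 6→7  → match P3@[1:3]
i=4 'd': node 7→14 (via fail)  → match P0@[4:4],P6@[2:4]
i=5 'a': node 14→13 (via fail)
i=6 'a': node 13→9 (via fail)  → match P4@[5:6]
i=7 'c': node 9→2 (via fail)
i=8 'a': node 2→3
i=9 'a': node 3→9 (via fail)  → match P4@[8:9]
i=10 'c': node 9→2 (via fail)
i=11 'b': node 2→0 (via fail)
i=12 'd': node 0→1  → match P0@[12:12]
i=13 'c': node 1→2 (via fail)
i=14 'a': node 2→3
i=15 'c': node 3→4  → match P1@[13:15]
i=16 'd': node 4→6 (via fail)  → match P0@[16:16]
i=17 'b': node 6→0 (via fail)
i=18 'a': node 0→8
i=19 'c': node 8→2 (via fail)
i=20 'd': node 2→6  → match P0@[20:20]
i=21 'd': node 6→10  → match P0@[21:21],P2@[20:21]
i=22 'a': node 10→11
i=23 'd': node 11→12  → match P0@[23:23],P5@[19:23],P6@[21:23]
i=24 'c': node 12→2 (via fail)
i=25 'a': node 2→3
i=26 'a': node 3→9 (via fail)  → match P4@[25:26]
i=27 'd': node 9→1 (via fail)  → match P0@[27:27]
i=28 'a': node 1→13
i=29 'd': node 13→14  → match P0@[29:29],P6@[27:29]
i=30 'c': node 14→2 (via fail)
i=31 'c': node 2→2 (via fail)
i=32 'd': node 2→6  → match P0@[32:32]
i=33 'd': node 6→10  → match P0@[33:33],P2@[32:33]
i=34 'a': node 10→11
i=35 'a': node 11→9 (via fail)  → match P4@[34:35]
i=36 'a': node 9→9 (via fail)  → match P4@[35:36]
i=37 'a': node 9→9 (via fail)  → match P4@[36:37]
i=38 'c': node 9→2 (via fail)
i=39 'd': node 2→6  → match P0@[39:39]
i=40 'a': node 6→7  → match P3@[38:40]
i=41 'd': node 7→14 (via fail)  → match P0@[41:41],P6@[39:41]
i=42 'd': node 14→5 (via fail)  → match P0@[42:42],P2@[41:42]
i=43 'a': node 5→13 (via fail)
i=44 'd': node 13→14  → match P0@[44:44],P6@[42:44]
i=45 'c': node 14→2 (via fail)
i=46 'a': node 2→3
i=47 'c': node 3→4  → match P1@[45:47]
i=48 'd': node 4→6 (via fail)  → match P0@[48:48]
i=49 'b': node 6→0 (via fail)
i=50 'c': node 0→2
i=51 'd': node 2→6  → match P0@[51:51]
i=52 'c': node 6→2 (via fail)
i=53 'a': node 2→3
i=54 'c': node 3→4  → match P1@[52:54]
i=55 'd': node 4→6 (via fail)  → match P0@[55:55]
i=56 'a': node 6→7  → match P3@[54:56]
i=57 'a': node 7→9 (via fail)  → match P4@[56:57]
i=58 'b': node 9→0 (via fail)
i=59 'c': node 0→2
i=60 'd': node 2→6  → match P0@[60:60]
i=61 'a': node 6→7  → match P3@[59:61]
i=62 'c': node 7→2 (via fail)
i=63 'd': node 2→6  → match P0@[63:63]
i=64 'a': node 6→7  → match P3@[62:64]
i=65 'a': node 7→9 (via fail)  → match P4@[64:65]
i=66 'a': node 9→9 (via fail)  → match P4@[65:66]
i=67 'b': node 9→0 (via fail)
i=68 'd': node 0→1  → match P0@[68:68]
i=69 'd': node 1→5  → match P0@[69:69],P2@[68:69]
i=70 'd': node 5→5 (via fail)  → match P0@[70:70],P2@[69:70]
i=71 'a': node 5→13 (via fail)
i=72 'c': node 13→2 (via fail)
i=73 'c': node 2→2 (via fail)
i=74 'd': node 2→6  → match P0@[74:74]
i=75 'd': node 6→10  → match P0@[75:75],P2@[74:75]
i=76 'a': node 10→11

All matches (sorted): [[2,0],[3,3],[4,0],[4,6],[6,4],[9,4],[12,0],[15,1],[16,0],[20,0],[21,0],[21,2],[23,0],[23,5],[23,6],[26,4],[27,0],[29,0],[29,6],[32,0],[33,0],[33,2],[35,4],[36,4],[37,4],[39,0],[40,3],[41,0],[41,6],[42,0],[42,2],[44,0],[44,6],[47,1],[48,0],[51,0],[54,1],[55,0],[56,3],[57,4],[60,0],[61,3],[63,0],[64,3],[65,4],[66,4],[68,0],[69,0],[69,2],[70,0],[70,2],[74,0],[75,0],[75,2]]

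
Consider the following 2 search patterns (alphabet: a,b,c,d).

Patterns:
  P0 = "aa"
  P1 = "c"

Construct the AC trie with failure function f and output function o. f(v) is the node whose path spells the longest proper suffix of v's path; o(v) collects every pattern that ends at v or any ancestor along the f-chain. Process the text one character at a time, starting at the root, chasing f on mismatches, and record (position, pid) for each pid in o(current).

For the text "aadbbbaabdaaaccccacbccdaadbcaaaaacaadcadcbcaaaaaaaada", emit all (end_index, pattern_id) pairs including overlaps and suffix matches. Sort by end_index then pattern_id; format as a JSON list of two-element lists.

Build:
Trie (insert patterns):
  0='ε' goto a→1 c→3
  1='a' goto a→2
  2='aa' goto ·  ←P0
  3='c' goto ·  ←P1

BFS fail/out derivation:
  n1('a'): parent n0 fail=0; on 'a' 0 → fail=0;  out ∅∪∅=∅
  n3('c'): parent n0 fail=0; on 'c' 0 → fail=0;  out {1}∪∅={1}
  n2('aa'): parent n1 fail=0; on 'a' 0 → fail=1;  out {0}∪∅={0}

Run:
i=0 'a': node 0→1
i=1 'a': node 1→2  → match P0@[0:1]
i=2 'd': node 2→0 (fail-walked)
i=3 'b': node 0→0
i=4 'b': node 0→0
i=5 'b': node 0→0
i=6 'a': node 0→1
i=7 'a': node 1→2  → match P0@[6:7]
i=8 'b': node 2→0 (fail-walked)
i=9 'd': node 0→0
i=10 'a': node 0→1
i=11 'a': node 1→2  → match P0@[10:11]
i=12 'a': node 2→2 (fail-walked)  → match P0@[11:12]
i=13 'c': node 2→3 (fail-walked)  → match P1@[13:13]
i=14 'c': node 3→3 (fail-walked)  → match P1@[14:14]
i=15 'c': node 3→3 (fail-walked)  → match P1@[15:15]
i=16 'c': node 3→3 (fail-walked)  → match P1@[16:16]
i=17 'a': node 3→1 (fail-walked)
i=18 'c': node 1→3 (fail-walked)  → match P1@[18:18]
i=19 'b': node 3→0 (fail-walked)
i=20 'c': node 0→3  → match P1@[20:20]
i=21 'c': node 3→3 (fail-walked)  → match P1@[21:21]
i=22 'd': node 3→0 (fail-walked)
i=23 'a': node 0→1
i=24 'a': node 1→2  → match P0@[23:24]
i=25 'd': node 2→0 (fail-walked)
i=26 'b': node 0→0
i=27 'c': node 0→3  → match P1@[27:27]
i=28 'a': node 3→1 (fail-walked)
i=29 'a': node 1→2  → match P0@[28:29]
i=30 'a': node 2→2 (fail-walked)  → match P0@[29:30]
i=31 'a': node 2→2 (fail-walked)  → match P0@[30:31]
i=32 'a': node 2→2 (fail-walked)  → match P0@[31:32]
i=33 'c': node 2→3 (fail-walked)  → match P1@[33:33]
i=34 'a': node 3→1 (fail-walked)
i=35 'a': node 1→2  → match P0@[34:35]
i=36 'd': node 2→0 (fail-walked)
i=37 'c': node 0→3  → match P1@[37:37]
i=38 'a': node 3→1 (fail-walked)
i=39 'd': node 1→0 (fail-walked)
i=40 'c': node 0→3  → match P1@[40:40]
i=41 'b': node 3→0 (fail-walked)
i=42 'c': node 0→3  → match P1@[42:42]
i=43 'a': node 3→1 (fail-walked)
i=44 'a': node 1→2  → match P0@[43:44]
i=45 'a': node 2→2 (fail-walked)  → match P0@[44:45]
i=46 'a': node 2→2 (fail-walked)  → match P0@[45:46]
i=47 'a': node 2→2 (fail-walked)  → match P0@[46:47]
i=48 'a': node 2→2 (fail-walked)  → match P0@[47:48]
i=49 'a': node 2→2 (fail-walked)  → match P0@[48:49]
i=50 'a': node 2→2 (fail-walked)  → match P0@[49:50]
i=51 'd': node 2→0 (fail-walked)
i=52 'a': node 0→1

All matches (sorted): [[1,0],[7,0],[11,0],[12,0],[13,1],[14,1],[15,1],[16,1],[18,1],[20,1],[21,1],[24,0],[27,1],[29,0],[30,0],[31,0],[32,0],[33,1],[35,0],[37,1],[40,1],[42,1],[44,0],[45,0],[46,0],[47,0],[48,0],[49,0],[50,0]]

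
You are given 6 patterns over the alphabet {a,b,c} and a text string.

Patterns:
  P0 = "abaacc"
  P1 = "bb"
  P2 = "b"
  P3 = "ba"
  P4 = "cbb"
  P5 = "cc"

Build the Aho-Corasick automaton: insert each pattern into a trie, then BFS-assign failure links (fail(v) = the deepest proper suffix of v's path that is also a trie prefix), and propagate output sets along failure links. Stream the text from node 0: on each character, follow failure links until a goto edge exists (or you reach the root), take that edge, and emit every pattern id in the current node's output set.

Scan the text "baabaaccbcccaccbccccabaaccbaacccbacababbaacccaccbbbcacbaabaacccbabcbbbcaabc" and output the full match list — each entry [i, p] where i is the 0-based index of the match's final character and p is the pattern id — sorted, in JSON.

Build automaton:
Trie (insert patterns):
  0='ε' goto a→1 b→7 c→10
  1='a' goto b→2
  2='ab' goto a→3
  3='aba' goto a→4
  4='abaa' goto c→5
  5='abaac' goto c→6
  6='abaacc' goto ·  ←P0
  7='b' goto a→9 b→8  ←P2
  8='bb' goto ·  ←P1
  9='ba' goto ·  ←P3
  10='c' goto b→11 c→13
  11='cb' goto b→12
  12='cbb' goto ·  ←P4
  13='cc' goto ·  ←P5

BFS fail/out derivation:
  n1('a'): parent n0 fail=0; on 'a' 0 → fail=0;  out ∅∪∅=∅
  n7('b'): parent n0 fail=0; on 'b' 0 → fail=0;  out {2}∪∅={2}
  n10('c'): parent n0 fail=0; on 'c' 0 → fail=0;  out ∅∪∅=∅
  n2('ab'): parent n1 fail=0; on 'b' 0 → fail=7;  out ∅∪{2}={2}
  n8('bb'): parent n7 fail=0; on 'b' 0 → fail=7;  out {1}∪{2}={1,2}
  n9('ba'): parent n7 fail=0; on 'a' 0 → fail=1;  out {3}∪∅={3}
  n11('cb'): parent n10 fail=0; on 'b' 0 → fail=7;  out ∅∪{2}={2}
  n13('cc'): parent n10 fail=0; on 'c' 0 → fail=10;  out {5}∪∅={5}
  n3('aba'): parent n2 fail=7; on 'a' 7 → fail=9;  out ∅∪{3}={3}
  n12('cbb'): parent n11 fail=7; on 'b' 7 → fail=8;  out {4}∪{1,2}={1,2,4}
  n4('abaa'): parent n3 fail=9; on 'a' 9→1→0 → fail=1;  out ∅∪∅=∅
  n5('abaac'): parent n4 fail=1; on 'c' 1→0 → fail=10;  out ∅∪∅=∅
  n6('abaacc'): parent n5 fail=10; on 'c' 10 → fail=13;  out {0}∪{5}={0,5}

Run:
[0] read 'b'  n0⇒n7  emit P2@[0:0]
[1] read 'a'  n7⇒n9  emit P3@[0:1]
[2] read 'a'  n9⇒n1 (fail-walked)
[3] read 'b'  n1⇒n2  emit P2@[3:3]
[4] read 'a'  n2⇒n3  emit P3@[3:4]
[5] read 'a'  n3⇒n4
[6] read 'c'  n4⇒n5
[7] read 'c'  n5⇒n6  emit P0@[2:7],P5@[6:7]
[8] read 'b'  n6⇒n11 (fail-walked)  emit P2@[8:8]
[9] read 'c'  n11⇒n10 (fail-walked)
[10] read 'c'  n10⇒n13  emit P5@[9:10]
[11] read 'c'  n13⇒n13 (fail-walked)  emit P5@[10:11]
[12] read 'a'  n13⇒n1 (fail-walked)
[13] read 'c'  n1⇒n10 (fail-walked)
[14] read 'c'  n10⇒n13  emit P5@[13:14]
[15] read 'b'  n13⇒n11 (fail-walked)  emit P2@[15:15]
[16] read 'c'  n11⇒n10 (fail-walked)
[17] read 'c'  n10⇒n13  emit P5@[16:17]
[18] read 'c'  n13⇒n13 (fail-walked)  emit P5@[17:18]
[19] read 'c'  n13⇒n13 (fail-walked)  emit P5@[18:19]
[20] read 'a'  n13⇒n1 (fail-walked)
[21] read 'b'  n1⇒n2  emit P2@[21:21]
[22] read 'a'  n2⇒n3  emit P3@[21:22]
[23] read 'a'  n3⇒n4
[24] read 'c'  n4⇒n5
[25] read 'c'  n5⇒n6  emit P0@[20:25],P5@[24:25]
[26] read 'b'  n6⇒n11 (fail-walked)  emit P2@[26:26]
[27] read 'a'  n11⇒n9 (fail-walked)  emit P3@[26:27]
[28] read 'a'  n9⇒n1 (fail-walked)
[29] read 'c'  n1⇒n10 (fail-walked)
[30] read 'c'  n10⇒n13  emit P5@[29:30]
[31] read 'c'  n13⇒n13 (fail-walked)  emit P5@[30:31]
[32] read 'b'  n13⇒n11 (fail-walked)  emit P2@[32:32]
[33] read 'a'  n11⇒n9 (fail-walked)  emit P3@[32:33]
[34] read 'c'  n9⇒n10 (fail-walked)
[35] read 'a'  n10⇒n1 (fail-walked)
[36] read 'b'  n1⇒n2  emit P2@[36:36]
[37] read 'a'  n2⇒n3  emit P3@[36:37]
[38] read 'b'  n3⇒n2 (fail-walked)  emit P2@[38:38]
[39] read 'b'  n2⇒n8 (fail-walked)  emit P1@[38:39],P2@[39:39]
[40] read 'a'  n8⇒n9 (fail-walked)  emit P3@[39:40]
[41] read 'a'  n9⇒n1 (fail-walked)
[42] read 'c'  n1⇒n10 (fail-walked)
[43] read 'c'  n10⇒n13  emit P5@[42:43]
[44] read 'c'  n13⇒n13 (fail-walked)  emit P5@[43:44]
[45] read 'a'  n13⇒n1 (fail-walked)
[46] read 'c'  n1⇒n10 (fail-walked)
[47] read 'c'  n10⇒n13  emit P5@[46:47]
[48] read 'b'  n13⇒n11 (fail-walked)  emit P2@[48:48]
[49] read 'b'  n11⇒n12  emit P1@[48:49],P2@[49:49],P4@[47:49]
[50] read 'b'  n12⇒n8 (fail-walked)  emit P1@[49:50],P2@[50:50]
[51] read 'c'  n8⇒n10 (fail-walked)
[52] read 'a'  n10⇒n1 (fail-walked)
[53] read 'c'  n1⇒n10 (fail-walked)
[54] read 'b'  n10⇒n11  emit P2@[54:54]
[55] read 'a'  n11⇒n9 (fail-walked)  emit P3@[54:55]
[56] read 'a'  n9⇒n1 (fail-walked)
[57] read 'b'  n1⇒n2  emit P2@[57:57]
[58] read 'a'  n2⇒n3  emit P3@[57:58]
[59] read 'a'  n3⇒n4
[60] read 'c'  n4⇒n5
[61] read 'c'  n5⇒n6  emit P0@[56:61],P5@[60:61]
[62] read 'c'  n6⇒n13 (fail-walked)  emit P5@[61:62]
[63] read 'b'  n13⇒n11 (fail-walked)  emit P2@[63:63]
[64] read 'a'  n11⇒n9 (fail-walked)  emit P3@[63:64]
[65] read 'b'  n9⇒n2 (fail-walked)  emit P2@[65:65]
[66] read 'c'  n2⇒n10 (fail-walked)
[67] read 'b'  n10⇒n11  emit P2@[67:67]
[68] read 'b'  n11⇒n12  emit P1@[67:68],P2@[68:68],P4@[66:68]
[69] read 'b'  n12⇒n8 (fail-walked)  emit P1@[68:69],P2@[69:69]
[70] read 'c'  n8⇒n10 (fail-walked)
[71] read 'a'  n10⇒n1 (fail-walked)
[72] read 'a'  n1⇒n1 (fail-walked)
[73] read 'b'  n1⇒n2  emit P2@[73:73]
[74] read 'c'  n2⇒n10 (fail-walked)

Matches: [[0,2],[1,3],[3,2],[4,3],[7,0],[7,5],[8,2],[10,5],[11,5],[14,5],[15,2],[17,5],[18,5],[19,5],[21,2],[22,3],[25,0],[25,5],[26,2],[27,3],[30,5],[31,5],[32,2],[33,3],[36,2],[37,3],[38,2],[39,1],[39,2],[40,3],[43,5],[44,5],[47,5],[48,2],[49,1],[49,2],[49,4],[50,1],[50,2],[54,2],[55,3],[57,2],[58,3],[61,0],[61,5],[62,5],[63,2],[64,3],[65,2],[67,2],[68,1],[68,2],[68,4],[69,1],[69,2],[73,2]]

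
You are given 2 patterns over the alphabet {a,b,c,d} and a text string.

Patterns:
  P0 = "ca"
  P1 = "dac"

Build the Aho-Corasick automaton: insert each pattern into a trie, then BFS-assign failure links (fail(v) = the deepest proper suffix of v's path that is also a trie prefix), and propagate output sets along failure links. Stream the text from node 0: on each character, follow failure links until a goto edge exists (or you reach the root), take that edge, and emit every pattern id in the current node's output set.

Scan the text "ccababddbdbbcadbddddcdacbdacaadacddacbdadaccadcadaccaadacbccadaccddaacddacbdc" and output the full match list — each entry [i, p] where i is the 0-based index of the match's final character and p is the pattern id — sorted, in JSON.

Build:
Trie nodes:
  0='ε' goto c→1 d→3
  1='c' goto a→2
  2='ca' goto ·  [P0 ends]
  3='d' goto a→4
  4='da' goto c→5
  5='dac' goto ·  [P1 ends]

BFS fail/out derivation:
  n1('c'): parent n0 fail=0; on 'c' 0 → fail=0;  out ∅∪∅=∅
  n3('d'): parent n0 fail=0; on 'd' 0 → fail=0;  out ∅∪∅=∅
  n2('ca'): parent n1 fail=0; on 'a' 0 → fail=0;  out {0}∪∅={0}
  n4('da'): parent n3 fail=0; on 'a' 0 → fail=0;  out ∅∪∅=∅
  n5('dac'): parent n4 fail=0; on 'c' 0 → fail=1;  out {1}∪∅={1}

Text stream:
i=0 'c': node 0→1
i=1 'c': node 1→1 (via fail)
i=2 'a': node 1→2  ** P0@[1:2]
i=3 'b': node 2→0 (via fail)
i=4 'a': node 0→0
i=5 'b': node 0→0
i=6 'd': node 0→3
i=7 'd': node 3→3 (via fail)
i=8 'b': node 3→0 (via fail)
i=9 'd': node 0→3
i=10 'b': node 3→0 (via fail)
i=11 'b': node 0→0
i=12 'c': node 0→1
i=13 'a': node 1→2  ** P0@[12:13]
i=14 'd': node 2→3 (via fail)
i=15 'b': node 3→0 (via fail)
i=16 'd': node 0→3
i=17 'd': node 3→3 (via fail)
i=18 'd': node 3→3 (via fail)
i=19 'd': node 3→3 (via fail)
i=20 'c': node 3→1 (via fail)
i=21 'd': node 1→3 (via fail)
i=22 'a': node 3→4
i=23 'c': node 4→5  ** P1@[21:23]
i=24 'b': node 5→0 (via fail)
i=25 'd': node 0→3
i=26 'a': node 3→4
i=27 'c': node 4→5  ** P1@[25:27]
i=28 'a': node 5→2 (via fail)  ** P0@[27:28]
i=29 'a': node 2→0 (via fail)
i=30 'd': node 0→3
i=31 'a': node 3→4
i=32 'c': node 4→5  ** P1@[30:32]
i=33 'd': node 5→3 (via fail)
i=34 'd': node 3→3 (via fail)
i=35 'a': node 3→4
i=36 'c': node 4→5  ** P1@[34:36]
i=37 'b': node 5→0 (via fail)
i=38 'd': node 0→3
i=39 'a': node 3→4
i=40 'd': node 4→3 (via fail)
i=41 'a': node 3→4
i=42 'c': node 4→5  ** P1@[40:42]
i=43 'c': node 5→1 (via fail)
i=44 'a': node 1→2  ** P0@[43:44]
i=45 'd': node 2→3 (via fail)
i=46 'c': node 3→1 (via fail)
i=47 'a': node 1→2  ** P0@[46:47]
i=48 'd': node 2→3 (via fail)
i=49 'a': node 3→4
i=50 'c': node 4→5  ** P1@[48:50]
i=51 'c': node 5→1 (via fail)
i=52 'a': node 1→2  ** P0@[51:52]
i=53 'a': node 2→0 (via fail)
i=54 'd': node 0→3
i=55 'a': node 3→4
i=56 'c': node 4→5  ** P1@[54:56]
i=57 'b': node 5→0 (via fail)
i=58 'c': node 0→1
i=59 'c': node 1→1 (via fail)
i=60 'a': node 1→2  ** P0@[59:60]
i=61 'd': node 2→3 (via fail)
i=62 'a': node 3→4
i=63 'c': node 4→5  ** P1@[61:63]
i=64 'c': node 5→1 (via fail)
i=65 'd': node 1→3 (via fail)
i=66 'd': node 3→3 (via fail)
i=67 'a': node 3→4
i=68 'a': node 4→0 (via fail)
i=69 'c': node 0→1
i=70 'd': node 1→3 (via fail)
i=71 'd': node 3→3 (via fail)
i=72 'a': node 3→4
i=73 'c': node 4→5  ** P1@[71:73]
i=74 'b': node 5→0 (via fail)
i=75 'd': node 0→3
i=76 'c': node 3→1 (via fail)

Matches: [[2,0],[13,0],[23,1],[27,1],[28,0],[32,1],[36,1],[42,1],[44,0],[47,0],[50,1],[52,0],[56,1],[60,0],[63,1],[73,1]]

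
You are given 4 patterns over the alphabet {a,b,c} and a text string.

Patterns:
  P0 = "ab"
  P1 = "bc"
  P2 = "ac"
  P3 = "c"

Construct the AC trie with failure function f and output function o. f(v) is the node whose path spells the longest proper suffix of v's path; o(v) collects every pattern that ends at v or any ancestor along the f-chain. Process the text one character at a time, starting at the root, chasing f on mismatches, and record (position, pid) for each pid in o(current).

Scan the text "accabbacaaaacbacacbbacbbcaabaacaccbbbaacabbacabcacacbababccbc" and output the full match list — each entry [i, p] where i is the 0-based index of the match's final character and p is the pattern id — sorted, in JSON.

Build automaton:
Trie (insert patterns):
  n0 'ε': a→1 b→3 c→6
  n1 'a': b→2 c→5
  n2 'ab': ·  ←P0
  n3 'b': c→4
  n4 'bc': ·  ←P1
  n5 'ac': ·  ←P2
  n6 'c': ·  ←P3

BFS fail/out derivation:
  fail(1) 'a': from fail(0)=0 chase 'a': 0 ⇒ 0;  out=∅∪out(0)=∅
  fail(3) 'b': from fail(0)=0 chase 'b': 0 ⇒ 0;  out=∅∪out(0)=∅
  fail(6) 'c': from fail(0)=0 chase 'c': 0 ⇒ 0;  out={3}∪out(0)={3}
  fail(2) 'ab': from fail(1)=0 chase 'b': 0 ⇒ 3;  out={0}∪out(3)={0}
  fail(4) 'bc': from fail(3)=0 chase 'c': 0 ⇒ 6;  out={1}∪out(6)={1,3}
  fail(5) 'ac': from fail(1)=0 chase 'c': 0 ⇒ 6;  out={2}∪out(6)={2,3}

Scan:
pos 0 'a': at 1
pos 1 'c': at 5  ** P2@[0:1],P3@[1:1]
pos 2 'c': at 6 ·f  ** P3@[2:2]
pos 3 'a': at 1 ·f
pos 4 'b': at 2  ** P0@[3:4]
pos 5 'b': at 3 ·f
pos 6 'a': at 1 ·f
pos 7 'c': at 5  ** P2@[6:7],P3@[7:7]
pos 8 'a': at 1 ·f
pos 9 'a': at 1 ·f
pos 10 'a': at 1 ·f
pos 11 'a': at 1 ·f
pos 12 'c': at 5  ** P2@[11:12],P3@[12:12]
pos 13 'b': at 3 ·f
pos 14 'a': at 1 ·f
pos 15 'c': at 5  ** P2@[14:15],P3@[15:15]
pos 16 'a': at 1 ·f
pos 17 'c': at 5  ** P2@[16:17],P3@[17:17]
pos 18 'b': at 3 ·f
pos 19 'b': at 3 ·f
pos 20 'a': at 1 ·f
pos 21 'c': at 5  ** P2@[20:21],P3@[21:21]
pos 22 'b': at 3 ·f
pos 23 'b': at 3 ·f
pos 24 'c': at 4  ** P1@[23:24],P3@[24:24]
pos 25 'a': at 1 ·f
pos 26 'a': at 1 ·f
pos 27 'b': at 2  ** P0@[26:27]
pos 28 'a': at 1 ·f
pos 29 'a': at 1 ·f
pos 30 'c': at 5  ** P2@[29:30],P3@[30:30]
pos 31 'a': at 1 ·f
pos 32 'c': at 5  ** P2@[31:32],P3@[32:32]
pos 33 'c': at 6 ·f  ** P3@[33:33]
pos 34 'b': at 3 ·f
pos 35 'b': at 3 ·f
pos 36 'b': at 3 ·f
pos 37 'a': at 1 ·f
pos 38 'a': at 1 ·f
pos 39 'c': at 5  ** P2@[38:39],P3@[39:39]
pos 40 'a': at 1 ·f
pos 41 'b': at 2  ** P0@[40:41]
pos 42 'b': at 3 ·f
pos 43 'a': at 1 ·f
pos 44 'c': at 5  ** P2@[43:44],P3@[44:44]
pos 45 'a': at 1 ·f
pos 46 'b': at 2  ** P0@[45:46]
pos 47 'c': at 4 ·f  ** P1@[46:47],P3@[47:47]
pos 48 'a': at 1 ·f
pos 49 'c': at 5  ** P2@[48:49],P3@[49:49]
pos 50 'a': at 1 ·f
pos 51 'c': at 5  ** P2@[50:51],P3@[51:51]
pos 52 'b': at 3 ·f
pos 53 'a': at 1 ·f
pos 54 'b': at 2  ** P0@[53:54]
pos 55 'a': at 1 ·f
pos 56 'b': at 2  ** P0@[55:56]
pos 57 'c': at 4 ·f  ** P1@[56:57],P3@[57:57]
pos 58 'c': at 6 ·f  ** P3@[58:58]
pos 59 'b': at 3 ·f
pos 60 'c': at 4  ** P1@[59:60],P3@[60:60]

Result: [[1,2],[1,3],[2,3],[4,0],[7,2],[7,3],[12,2],[12,3],[15,2],[15,3],[17,2],[17,3],[21,2],[21,3],[24,1],[24,3],[27,0],[30,2],[30,3],[32,2],[32,3],[33,3],[39,2],[39,3],[41,0],[44,2],[44,3],[46,0],[47,1],[47,3],[49,2],[49,3],[51,2],[51,3],[54,0],[56,0],[57,1],[57,3],[58,3],[60,1],[60,3]]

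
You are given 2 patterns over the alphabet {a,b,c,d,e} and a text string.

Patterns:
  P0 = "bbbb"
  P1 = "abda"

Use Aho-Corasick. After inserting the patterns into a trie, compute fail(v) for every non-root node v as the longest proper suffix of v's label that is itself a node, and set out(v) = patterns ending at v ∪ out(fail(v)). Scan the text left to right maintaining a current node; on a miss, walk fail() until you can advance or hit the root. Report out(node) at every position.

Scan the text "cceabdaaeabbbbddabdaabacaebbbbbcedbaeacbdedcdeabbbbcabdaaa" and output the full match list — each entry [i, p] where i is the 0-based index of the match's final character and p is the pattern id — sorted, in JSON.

Build:
Trie (insert patterns):
  0='ε' goto a→5 b→1
  1='b' goto b→2
  2='bb' goto b→3
  3='bbb' goto b→4
  4='bbbb' goto ·  [P0 ends]
  5='a' goto b→6
  6='ab' goto d→7
  7='abd' goto a→8
  8='abda' goto ·  [P1 ends]

Failure links (BFS by depth):
  fail(1) 'b': from fail(0)=0 chase 'b': 0 ⇒ 0;  out=∅∪out(0)=∅
  fail(5) 'a': from fail(0)=0 chase 'a': 0 ⇒ 0;  out=∅∪out(0)=∅
  fail(2) 'bb': from fail(1)=0 chase 'b': 0 ⇒ 1;  out=∅∪out(1)=∅
  fail(6) 'ab': from fail(5)=0 chase 'b': 0 ⇒ 1;  out=∅∪out(1)=∅
  fail(3) 'bbb': from fail(2)=1 chase 'b': 1 ⇒ 2;  out=∅∪out(2)=∅
  fail(7) 'abd': from fail(6)=1 chase 'd': 1→0 ⇒ 0;  out=∅∪out(0)=∅
  fail(4) 'bbbb': from fail(3)=2 chase 'b': 2 ⇒ 3;  out={0}∪out(3)={0}
  fail(8) 'abda': from fail(7)=0 chase 'a': 0 ⇒ 5;  out={1}∪out(5)={1}

Text stream:
pos 0 'c': at 0
pos 1 'c': at 0
pos 2 'e': at 0
pos 3 'a': at 5
pos 4 'b': at 6
pos 5 'd': at 7
pos 6 'a': at 8  → match P1@[3:6]
pos 7 'a': at 5 ·f
pos 8 'e': at 0 ·f
pos 9 'a': at 5
pos 10 'b': at 6
pos 11 'b': at 2 ·f
pos 12 'b': at 3
pos 13 'b': at 4  → match P0@[10:13]
pos 14 'd': at 0 ·f
pos 15 'd': at 0
pos 16 'a': at 5
pos 17 'b': at 6
pos 18 'd': at 7
pos 19 'a': at 8  → match P1@[16:19]
pos 20 'a': at 5 ·f
pos 21 'b': at 6
pos 22 'a': at 5 ·f
pos 23 'c': at 0 ·f
pos 24 'a': at 5
pos 25 'e': at 0 ·f
pos 26 'b': at 1
pos 27 'b': at 2
pos 28 'b': at 3
pos 29 'b': at 4  → match P0@[26:29]
pos 30 'b': at 4 ·f  → match P0@[27:30]
pos 31 'c': at 0 ·f
pos 32 'e': at 0
pos 33 'd': at 0
pos 34 'b': at 1
pos 35 'a': at 5 ·f
pos 36 'e': at 0 ·f
pos 37 'a': at 5
pos 38 'c': at 0 ·f
pos 39 'b': at 1
pos 40 'd': at 0 ·f
pos 41 'e': at 0
pos 42 'd': at 0
pos 43 'c': at 0
pos 44 'd': at 0
pos 45 'e': at 0
pos 46 'a': at 5
pos 47 'b': at 6
pos 48 'b': at 2 ·f
pos 49 'b': at 3
pos 50 'b': at 4  → match P0@[47:50]
pos 51 'c': at 0 ·f
pos 52 'a': at 5
pos 53 'b': at 6
pos 54 'd': at 7
pos 55 'a': at 8  → match P1@[52:55]
pos 56 'a': at 5 ·f
pos 57 'a': at 5 ·f

Result: [[6,1],[13,0],[19,1],[29,0],[30,0],[50,0],[55,1]]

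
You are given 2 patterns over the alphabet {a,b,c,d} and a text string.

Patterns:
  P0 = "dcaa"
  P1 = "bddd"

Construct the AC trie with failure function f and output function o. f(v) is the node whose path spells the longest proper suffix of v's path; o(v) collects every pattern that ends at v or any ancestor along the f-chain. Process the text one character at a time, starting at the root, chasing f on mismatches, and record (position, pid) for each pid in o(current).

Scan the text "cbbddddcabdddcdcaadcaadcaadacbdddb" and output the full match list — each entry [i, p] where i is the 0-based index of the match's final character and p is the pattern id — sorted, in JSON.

Build automaton:
Trie nodes:
  0='ε' goto b→5 d→1
  1='d' goto c→2
  2='dc' goto a→3
  3='dca' goto a→4
  4='dcaa' goto ·  ←P0
  5='b' goto d→6
  6='bd' goto d→7
  7='bdd' goto d→8
  8='bddd' goto ·  ←P1

BFS fail/out derivation:
  fail(1) 'd': from fail(0)=0 chase 'd': 0 ⇒ 0;  out=∅∪out(0)=∅
  fail(5) 'b': from fail(0)=0 chase 'b': 0 ⇒ 0;  out=∅∪out(0)=∅
  fail(2) 'dc': from fail(1)=0 chase 'c': 0 ⇒ 0;  out=∅∪out(0)=∅
  fail(6) 'bd': from fail(5)=0 chase 'd': 0 ⇒ 1;  out=∅∪out(1)=∅
  fail(3) 'dca': from fail(2)=0 chase 'a': 0 ⇒ 0;  out=∅∪out(0)=∅
  fail(7) 'bdd': from fail(6)=1 chase 'd': 1→0 ⇒ 1;  out=∅∪out(1)=∅
  fail(4) 'dcaa': from fail(3)=0 chase 'a': 0 ⇒ 0;  out={0}∪out(0)={0}
  fail(8) 'bddd': from fail(7)=1 chase 'd': 1→0 ⇒ 1;  out={1}∪out(1)={1}

Text stream:
[0] read 'c'  n0⇒n0
[1] read 'b'  n0⇒n5
[2] read 'b'  n5⇒n5 (via fail)
[3] read 'd'  n5⇒n6
[4] read 'd'  n6⇒n7
[5] read 'd'  n7⇒n8  ** P1@[2:5]
[6] read 'd'  n8⇒n1 (via fail)
[7] read 'c'  n1⇒n2
[8] read 'a'  n2⇒n3
[9] read 'b'  n3⇒n5 (via fail)
[10] read 'd'  n5⇒n6
[11] read 'd'  n6⇒n7
[12] read 'd'  n7⇒n8  ** P1@[9:12]
[13] read 'c'  n8⇒n2 (via fail)
[14] read 'd'  n2⇒n1 (via fail)
[15] read 'c'  n1⇒n2
[16] read 'a'  n2⇒n3
[17] read 'a'  n3⇒n4  ** P0@[14:17]
[18] read 'd'  n4⇒n1 (via fail)
[19] read 'c'  n1⇒n2
[20] read 'a'  n2⇒n3
[21] read 'a'  n3⇒n4  ** P0@[18:21]
[22] read 'd'  n4⇒n1 (via fail)
[23] read 'c'  n1⇒n2
[24] read 'a'  n2⇒n3
[25] read 'a'  n3⇒n4  ** P0@[22:25]
[26] read 'd'  n4⇒n1 (via fail)
[27] read 'a'  n1⇒n0 (via fail)
[28] read 'c'  n0⇒n0
[29] read 'b'  n0⇒n5
[30] read 'd'  n5⇒n6
[31] read 'd'  n6⇒n7
[32] read 'd'  n7⇒n8  ** P1@[29:32]
[33] read 'b'  n8⇒n5 (via fail)

Result: [[5,1],[12,1],[17,0],[21,0],[25,0],[32,1]]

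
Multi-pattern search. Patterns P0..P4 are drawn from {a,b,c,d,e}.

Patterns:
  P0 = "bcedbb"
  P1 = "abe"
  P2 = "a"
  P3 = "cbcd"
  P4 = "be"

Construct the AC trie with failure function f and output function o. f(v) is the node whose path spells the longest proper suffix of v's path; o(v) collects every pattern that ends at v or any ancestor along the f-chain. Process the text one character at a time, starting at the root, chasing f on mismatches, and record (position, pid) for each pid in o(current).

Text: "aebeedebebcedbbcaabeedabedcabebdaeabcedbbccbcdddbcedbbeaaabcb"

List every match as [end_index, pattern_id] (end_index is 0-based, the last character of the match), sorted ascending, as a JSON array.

Build:
Trie nodes:
  0='ε' goto a→7 b→1 c→10
  1='b' goto c→2 e→14
  2='bc' goto e→3
  3='bce' goto d→4
  4='bced' goto b→5
  5='bcedb' goto b→6
  6='bcedbb' goto ·  [P0 ends]
  7='a' goto b→8  [P2 ends]
  8='ab' goto e→9
  9='abe' goto ·  [P1 ends]
  10='c' goto b→11
  11='cb' goto c→12
  12='cbc' goto d→13
  13='cbcd' goto ·  [P3 ends]
  14='be' goto ·  [P4 ends]

BFS fail/out derivation:
  fail(1) 'b': from fail(0)=0 chase 'b': 0 ⇒ 0;  out=∅∪out(0)=∅
  fail(7) 'a': from fail(0)=0 chase 'a': 0 ⇒ 0;  out={2}∪out(0)={2}
  fail(10) 'c': from fail(0)=0 chase 'c': 0 ⇒ 0;  out=∅∪out(0)=∅
  fail(2) 'bc': from fail(1)=0 chase 'c': 0 ⇒ 10;  out=∅∪out(10)=∅
  fail(8) 'ab': from fail(7)=0 chase 'b': 0 ⇒ 1;  out=∅∪out(1)=∅
  fail(11) 'cb': from fail(10)=0 chase 'b': 0 ⇒ 1;  out=∅∪out(1)=∅
  fail(14) 'be': from fail(1)=0 chase 'e': 0 ⇒ 0;  out={4}∪out(0)={4}
  fail(3) 'bce': from fail(2)=10 chase 'e': 10→0 ⇒ 0;  out=∅∪out(0)=∅
  fail(9) 'abe': from fail(8)=1 chase 'e': 1 ⇒ 14;  out={1}∪out(14)={1,4}
  fail(12) 'cbc': from fail(11)=1 chase 'c': 1 ⇒ 2;  out=∅∪out(2)=∅
  fail(4) 'bced': from fail(3)=0 chase 'd': 0 ⇒ 0;  out=∅∪out(0)=∅
  fail(13) 'cbcd': from fail(12)=2 chase 'd': 2→10→0 ⇒ 0;  out={3}∪out(0)={3}
  fail(5) 'bcedb': from fail(4)=0 chase 'b': 0 ⇒ 1;  out=∅∪out(1)=∅
  fail(6) 'bcedbb': from fail(5)=1 chase 'b': 1→0 ⇒ 1;  out={0}∪out(1)={0}

Scan:
pos 0 'a': at 7  → match P2@[0:0]
pos 1 'e': at 0 (via fail)
pos 2 'b': at 1
pos 3 'e': at 14  → match P4@[2:3]
pos 4 'e': at 0 (via fail)
pos 5 'd': at 0
pos 6 'e': at 0
pos 7 'b': at 1
pos 8 'e': at 14  → match P4@[7:8]
pos 9 'b': at 1 (via fail)
pos 10 'c': at 2
pos 11 'e': at 3
pos 12 'd': at 4
pos 13 'b': at 5
pos 14 'b': at 6  → match P0@[9:14]
pos 15 'c': at 2 (via fail)
pos 16 'a': at 7 (via fail)  → match P2@[16:16]
pos 17 'a': at 7 (via fail)  → match P2@[17:17]
pos 18 'b': at 8
pos 19 'e': at 9  → match P1@[17:19],P4@[18:19]
pos 20 'e': at 0 (via fail)
pos 21 'd': at 0
pos 22 'a': at 7  → match P2@[22:22]
pos 23 'b': at 8
pos 24 'e': at 9  → match P1@[22:24],P4@[23:24]
pos 25 'd': at 0 (via fail)
pos 26 'c': at 10
pos 27 'a': at 7 (via fail)  → match P2@[27:27]
pos 28 'b': at 8
pos 29 'e': at 9  → match P1@[27:29],P4@[28:29]
pos 30 'b': at 1 (via fail)
pos 31 'd': at 0 (via fail)
pos 32 'a': at 7  → match P2@[32:32]
pos 33 'e': at 0 (via fail)
pos 34 'a': at 7  → match P2@[34:34]
pos 35 'b': at 8
pos 36 'c': at 2 (via fail)
pos 37 'e': at 3
pos 38 'd': at 4
pos 39 'b': at 5
pos 40 'b': at 6  → match P0@[35:40]
pos 41 'c': at 2 (via fail)
pos 42 'c': at 10 (via fail)
pos 43 'b': at 11
pos 44 'c': at 12
pos 45 'd': at 13  → match P3@[42:45]
pos 46 'd': at 0 (via fail)
pos 47 'd': at 0
pos 48 'b': at 1
pos 49 'c': at 2
pos 50 'e': at 3
pos 51 'd': at 4
pos 52 'b': at 5
pos 53 'b': at 6  → match P0@[48:53]
pos 54 'e': at 14 (via fail)  → match P4@[53:54]
pos 55 'a': at 7 (via fail)  → match P2@[55:55]
pos 56 'a': at 7 (via fail)  → match P2@[56:56]
pos 57 'a': at 7 (via fail)  → match P2@[57:57]
pos 58 'b': at 8
pos 59 'c': at 2 (via fail)
pos 60 'b': at 11 (via fail)

All matches (sorted): [[0,2],[3,4],[8,4],[14,0],[16,2],[17,2],[19,1],[19,4],[22,2],[24,1],[24,4],[27,2],[29,1],[29,4],[32,2],[34,2],[40,0],[45,3],[53,0],[54,4],[55,2],[56,2],[57,2]]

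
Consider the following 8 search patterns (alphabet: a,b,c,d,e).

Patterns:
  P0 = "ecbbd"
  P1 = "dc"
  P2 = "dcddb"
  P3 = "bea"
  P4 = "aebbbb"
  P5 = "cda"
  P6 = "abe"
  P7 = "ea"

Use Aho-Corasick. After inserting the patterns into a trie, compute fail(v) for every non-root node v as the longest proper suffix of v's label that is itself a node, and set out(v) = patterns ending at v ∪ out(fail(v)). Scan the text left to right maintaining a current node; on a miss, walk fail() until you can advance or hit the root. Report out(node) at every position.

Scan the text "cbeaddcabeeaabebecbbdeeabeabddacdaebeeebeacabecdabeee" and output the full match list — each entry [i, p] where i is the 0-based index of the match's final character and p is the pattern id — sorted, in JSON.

Construct AC machine:
Trie nodes:
  0='ε' goto a→14 b→11 c→20 d→6 e→1
  1='e' goto a→25 c→2
  2='ec' goto b→3
  3='ecb' goto b→4
  4='ecbb' goto d→5
  5='ecbbd' goto ·  ←P0
  6='d' goto c→7
  7='dc' goto d→8  ←P1
  8='dcd' goto d→9
  9='dcdd' goto b→10
  10='dcddb' goto ·  ←P2
  11='b' goto e→12
  12='be' goto a→13
  13='bea' goto ·  ←P3
  14='a' goto b→23 e→15
  15='ae' goto b→16
  16='aeb' goto b→17
  17='aebb' goto b→18
  18='aebbb' goto b→19
  19='aebbbb' goto ·  ←P4
  20='c' goto d→21
  21='cd' goto a→22
  22='cda' goto ·  ←P5
  23='ab' goto e→24
  24='abe' goto ·  ←P6
  25='ea' goto ·  ←P7

Failure links (BFS by depth):
  fail(1) 'e': from fail(0)=0 chase 'e': 0 ⇒ 0;  out=∅∪out(0)=∅
  fail(6) 'd': from fail(0)=0 chase 'd': 0 ⇒ 0;  out=∅∪out(0)=∅
  fail(11) 'b': from fail(0)=0 chase 'b': 0 ⇒ 0;  out=∅∪out(0)=∅
  fail(14) 'a': from fail(0)=0 chase 'a': 0 ⇒ 0;  out=∅∪out(0)=∅
  fail(20) 'c': from fail(0)=0 chase 'c': 0 ⇒ 0;  out=∅∪out(0)=∅
  fail(2) 'ec': from fail(1)=0 chase 'c': 0 ⇒ 20;  out=∅∪out(20)=∅
  fail(7) 'dc': from fail(6)=0 chase 'c': 0 ⇒ 20;  out={1}∪out(20)={1}
  fail(12) 'be': from fail(11)=0 chase 'e': 0 ⇒ 1;  out=∅∪out(1)=∅
  fail(15) 'ae': from fail(14)=0 chase 'e': 0 ⇒ 1;  out=∅∪out(1)=∅
  fail(21) 'cd': from fail(20)=0 chase 'd': 0 ⇒ 6;  out=∅∪out(6)=∅
  fail(23) 'ab': from fail(14)=0 chase 'b': 0 ⇒ 11;  out=∅∪out(11)=∅
  fail(25) 'ea': from fail(1)=0 chase 'a': 0 ⇒ 14;  out={7}∪out(14)={7}
  fail(3) 'ecb': from fail(2)=20 chase 'b': 20→0 ⇒ 11;  out=∅∪out(11)=∅
  fail(8) 'dcd': from fail(7)=20 chase 'd': 20 ⇒ 21;  out=∅∪out(21)=∅
  fail(13) 'bea': from fail(12)=1 chase 'a': 1 ⇒ 25;  out={3}∪out(25)={3,7}
  fail(16) 'aeb': from fail(15)=1 chase 'b': 1→0 ⇒ 11;  out=∅∪out(11)=∅
  fail(22) 'cda': from fail(21)=6 chase 'a': 6→0 ⇒ 14;  out={5}∪out(14)={5}
  fail(24) 'abe': from fail(23)=11 chase 'e': 11 ⇒ 12;  out={6}∪out(12)={6}
  fail(4) 'ecbb': from fail(3)=11 chase 'b': 11→0 ⇒ 11;  out=∅∪out(11)=∅
  fail(9) 'dcdd': from fail(8)=21 chase 'd': 21→6→0 ⇒ 6;  out=∅∪out(6)=∅
  fail(17) 'aebb': from fail(16)=11 chase 'b': 11→0 ⇒ 11;  out=∅∪out(11)=∅
  fail(5) 'ecbbd': from fail(4)=11 chase 'd': 11→0 ⇒ 6;  out={0}∪out(6)={0}
  fail(10) 'dcddb': from fail(9)=6 chase 'b': 6→0 ⇒ 11;  out={2}∪out(11)={2}
  fail(18) 'aebbb': from fail(17)=11 chase 'b': 11→0 ⇒ 11;  out=∅∪out(11)=∅
  fail(19) 'aebbbb': from fail(18)=11 chase 'b': 11→0 ⇒ 11;  out={4}∪out(11)={4}

Scan:
[0] read 'c'  n0⇒n20
[1] read 'b'  n20⇒n11 ·f
[2] read 'e'  n11⇒n12
[3] read 'a'  n12⇒n13  emit P3@[1:3],P7@[2:3]
[4] read 'd'  n13⇒n6 ·f
[5] read 'd'  n6⇒n6 ·f
[6] read 'c'  n6⇒n7  emit P1@[5:6]
[7] read 'a'  n7⇒n14 ·f
[8] read 'b'  n14⇒n23
[9] read 'e'  n23⇒n24  emit P6@[7:9]
[10] read 'e'  n24⇒n1 ·f
[11] read 'a'  n1⇒n25  emit P7@[10:11]
[12] read 'a'  n25⇒n14 ·f
[13] read 'b'  n14⇒n23
[14] read 'e'  n23⇒n24  emit P6@[12:14]
[15] read 'b'  n24⇒n11 ·f
[16] read 'e'  n11⇒n12
[17] read 'c'  n12⇒n2 ·f
[18] read 'b'  n2⇒n3
[19] read 'b'  n3⇒n4
[20] read 'd'  n4⇒n5  emit P0@[16:20]
[21] read 'e'  n5⇒n1 ·f
[22] read 'e'  n1⇒n1 ·f
[23] read 'a'  n1⇒n25  emit P7@[22:23]
[24] read 'b'  n25⇒n23 ·f
[25] read 'e'  n23⇒n24  emit P6@[23:25]
[26] read 'a'  n24⇒n13 ·f  emit P3@[24:26],P7@[25:26]
[27] read 'b'  n13⇒n23 ·f
[28] read 'd'  n23⇒n6 ·f
[29] read 'd'  n6⇒n6 ·f
[30] read 'a'  n6⇒n14 ·f
[31] read 'c'  n14⇒n20 ·f
[32] read 'd'  n20⇒n21
[33] read 'a'  n21⇒n22  emit P5@[31:33]
[34] read 'e'  n22⇒n15 ·f
[35] read 'b'  n15⇒n16
[36] read 'e'  n16⇒n12 ·f
[37] read 'e'  n12⇒n1 ·f
[38] read 'e'  n1⇒n1 ·f
[39] read 'b'  n1⇒n11 ·f
[40] read 'e'  n11⇒n12
[41] read 'a'  n12⇒n13  emit P3@[39:41],P7@[40:41]
[42] read 'c'  n13⇒n20 ·f
[43] read 'a'  n20⇒n14 ·f
[44] read 'b'  n14⇒n23
[45] read 'e'  n23⇒n24  emit P6@[43:45]
[46] read 'c'  n24⇒n2 ·f
[47] read 'd'  n2⇒n21 ·f
[48] read 'a'  n21⇒n22  emit P5@[46:48]
[49] read 'b'  n22⇒n23 ·f
[50] read 'e'  n23⇒n24  emit P6@[48:50]
[51] read 'e'  n24⇒n1 ·f
[52] read 'e'  n1⇒n1 ·f

Matches: [[3,3],[3,7],[6,1],[9,6],[11,7],[14,6],[20,0],[23,7],[25,6],[26,3],[26,7],[33,5],[41,3],[41,7],[45,6],[48,5],[50,6]]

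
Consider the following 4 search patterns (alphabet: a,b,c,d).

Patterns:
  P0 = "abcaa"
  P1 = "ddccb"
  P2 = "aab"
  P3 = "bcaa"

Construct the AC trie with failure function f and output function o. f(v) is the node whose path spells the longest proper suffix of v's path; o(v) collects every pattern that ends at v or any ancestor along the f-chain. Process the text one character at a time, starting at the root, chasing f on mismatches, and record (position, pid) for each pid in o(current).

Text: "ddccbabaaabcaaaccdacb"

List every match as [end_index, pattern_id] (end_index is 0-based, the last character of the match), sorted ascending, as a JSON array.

Construct AC machine:
Trie nodes:
  n0 'ε': a→1 b→13 d→6
  n1 'a': a→11 b→2
  n2 'ab': c→3
  n3 'abc': a→4
  n4 'abca': a→5
  n5 'abcaa': ·  ←P0
  n6 'd': d→7
  n7 'dd': c→8
  n8 'ddc': c→9
  n9 'ddcc': b→10
  n10 'ddccb': ·  ←P1
  n11 'aa': b→12
  n12 'aab': ·  ←P2
  n13 'b': c→14
  n14 'bc': a→15
  n15 'bca': a→16
  n16 'bcaa': ·  ←P3

BFS fail/out derivation:
  fail(1) 'a': from fail(0)=0 chase 'a': 0 ⇒ 0;  out=∅∪out(0)=∅
  fail(6) 'd': from fail(0)=0 chase 'd': 0 ⇒ 0;  out=∅∪out(0)=∅
  fail(13) 'b': from fail(0)=0 chase 'b': 0 ⇒ 0;  out=∅∪out(0)=∅
  fail(2) 'ab': from fail(1)=0 chase 'b': 0 ⇒ 13;  out=∅∪out(13)=∅
  fail(7) 'dd': from fail(6)=0 chase 'd': 0 ⇒ 6;  out=∅∪out(6)=∅
  fail(11) 'aa': from fail(1)=0 chase 'a': 0 ⇒ 1;  out=∅∪out(1)=∅
  fail(14) 'bc': from fail(13)=0 chase 'c': 0 ⇒ 0;  out=∅∪out(0)=∅
  fail(3) 'abc': from fail(2)=13 chase 'c': 13 ⇒ 14;  out=∅∪out(14)=∅
  fail(8) 'ddc': from fail(7)=6 chase 'c': 6→0 ⇒ 0;  out=∅∪out(0)=∅
  fail(12) 'aab': from fail(11)=1 chase 'b': 1 ⇒ 2;  out={2}∪out(2)={2}
  fail(15) 'bca': from fail(14)=0 chase 'a': 0 ⇒ 1;  out=∅∪out(1)=∅
  fail(4) 'abca': from fail(3)=14 chase 'a': 14 ⇒ 15;  out=∅∪out(15)=∅
  fail(9) 'ddcc': from fail(8)=0 chase 'c': 0 ⇒ 0;  out=∅∪out(0)=∅
  fail(16) 'bcaa': from fail(15)=1 chase 'a': 1 ⇒ 11;  out={3}∪out(11)={3}
  fail(5) 'abcaa': from fail(4)=15 chase 'a': 15 ⇒ 16;  out={0}∪out(16)={0,3}
  fail(10) 'ddccb': from fail(9)=0 chase 'b': 0 ⇒ 13;  out={1}∪out(13)={1}

Text stream:
[0] read 'd'  n0⇒n6
[1] read 'd'  n6⇒n7
[2] read 'c'  n7⇒n8
[3] read 'c'  n8⇒n9
[4] read 'b'  n9⇒n10  → match P1@[0:4]
[5] read 'a'  n10⇒n1 (via fail)
[6] read 'b'  n1⇒n2
[7] read 'a'  n2⇒n1 (via fail)
[8] read 'a'  n1⇒n11
[9] read 'a'  n11⇒n11 (via fail)
[10] read 'b'  n11⇒n12  → match P2@[8:10]
[11] read 'c'  n12⇒n3 (via fail)
[12] read 'a'  n3⇒n4
[13] read 'a'  n4⇒n5  → match P0@[9:13],P3@[10:13]
[14] read 'a'  n5⇒n11 (via fail)
[15] read 'c'  n11⇒n0 (via fail)
[16] read 'c'  n0⇒n0
[17] read 'd'  n0⇒n6
[18] read 'a'  n6⇒n1 (via fail)
[19] read 'c'  n1⇒n0 (via fail)
[20] read 'b'  n0⇒n13

Result: [[4,1],[10,2],[13,0],[13,3]]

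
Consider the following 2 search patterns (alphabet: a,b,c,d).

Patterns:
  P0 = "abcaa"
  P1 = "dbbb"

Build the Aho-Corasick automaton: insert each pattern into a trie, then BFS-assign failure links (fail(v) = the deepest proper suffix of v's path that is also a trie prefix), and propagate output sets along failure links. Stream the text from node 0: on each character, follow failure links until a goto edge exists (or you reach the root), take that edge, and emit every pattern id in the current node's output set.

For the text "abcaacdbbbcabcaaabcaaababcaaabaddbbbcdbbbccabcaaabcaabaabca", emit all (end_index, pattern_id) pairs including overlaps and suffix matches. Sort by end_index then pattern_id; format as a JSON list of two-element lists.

Build automaton:
Trie (insert patterns):
  0='ε' goto a→1 d→6
  1='a' goto b→2
  2='ab' goto c→3
  3='abc' goto a→4
  4='abca' goto a→5
  5='abcaa' goto ·  ←P0
  6='d' goto b→7
  7='db' goto b→8
  8='dbb' goto b→9
  9='dbbb' goto ·  ←P1

Failure links (BFS by depth):
  fail(1) 'a': from fail(0)=0 chase 'a': 0 ⇒ 0;  out=∅∪out(0)=∅
  fail(6) 'd': from fail(0)=0 chase 'd': 0 ⇒ 0;  out=∅∪out(0)=∅
  fail(2) 'ab': from fail(1)=0 chase 'b': 0 ⇒ 0;  out=∅∪out(0)=∅
  fail(7) 'db': from fail(6)=0 chase 'b': 0 ⇒ 0;  out=∅∪out(0)=∅
  fail(3) 'abc': from fail(2)=0 chase 'c': 0 ⇒ 0;  out=∅∪out(0)=∅
  fail(8) 'dbb': from fail(7)=0 chase 'b': 0 ⇒ 0;  out=∅∪out(0)=∅
  fail(4) 'abca': from fail(3)=0 chase 'a': 0 ⇒ 1;  out=∅∪out(1)=∅
  fail(9) 'dbbb': from fail(8)=0 chase 'b': 0 ⇒ 0;  out={1}∪out(0)={1}
  fail(5) 'abcaa': from fail(4)=1 chase 'a': 1→0 ⇒ 1;  out={0}∪out(1)={0}

Scan:
[0] read 'a'  n0⇒n1
[1] read 'b'  n1⇒n2
[2] read 'c'  n2⇒n3
[3] read 'a'  n3⇒n4
[4] read 'a'  n4⇒n5  → match P0@[0:4]
[5] read 'c'  n5⇒n0 ·f
[6] read 'd'  n0⇒n6
[7] read 'b'  n6⇒n7
[8] read 'b'  n7⇒n8
[9] read 'b'  n8⇒n9  → match P1@[6:9]
[10] read 'c'  n9⇒n0 ·f
[11] read 'a'  n0⇒n1
[12] read 'b'  n1⇒n2
[13] read 'c'  n2⇒n3
[14] read 'a'  n3⇒n4
[15] read 'a'  n4⇒n5  → match P0@[11:15]
[16] read 'a'  n5⇒n1 ·f
[17] read 'b'  n1⇒n2
[18] read 'c'  n2⇒n3
[19] read 'a'  n3⇒n4
[20] read 'a'  n4⇒n5  → match P0@[16:20]
[21] read 'a'  n5⇒n1 ·f
[22] read 'b'  n1⇒n2
[23] read 'a'  n2⇒n1 ·f
[24] read 'b'  n1⇒n2
[25] read 'c'  n2⇒n3
[26] read 'a'  n3⇒n4
[27] read 'a'  n4⇒n5  → match P0@[23:27]
[28] read 'a'  n5⇒n1 ·f
[29] read 'b'  n1⇒n2
[30] read 'a'  n2⇒n1 ·f
[31] read 'd'  n1⇒n6 ·f
[32] read 'd'  n6⇒n6 ·f
[33] read 'b'  n6⇒n7
[34] read 'b'  n7⇒n8
[35] read 'b'  n8⇒n9  → match P1@[32:35]
[36] read 'c'  n9⇒n0 ·f
[37] read 'd'  n0⇒n6
[38] read 'b'  n6⇒n7
[39] read 'b'  n7⇒n8
[40] read 'b'  n8⇒n9  → match P1@[37:40]
[41] read 'c'  n9⇒n0 ·f
[42] read 'c'  n0⇒n0
[43] read 'a'  n0⇒n1
[44] read 'b'  n1⇒n2
[45] read 'c'  n2⇒n3
[46] read 'a'  n3⇒n4
[47] read 'a'  n4⇒n5  → match P0@[43:47]
[48] read 'a'  n5⇒n1 ·f
[49] read 'b'  n1⇒n2
[50] read 'c'  n2⇒n3
[51] read 'a'  n3⇒n4
[52] read 'a'  n4⇒n5  → match P0@[48:52]
[53] read 'b'  n5⇒n2 ·f
[54] read 'a'  n2⇒n1 ·f
[55] read 'a'  n1⇒n1 ·f
[56] read 'b'  n1⇒n2
[57] read 'c'  n2⇒n3
[58] read 'a'  n3⇒n4

Matches: [[4,0],[9,1],[15,0],[20,0],[27,0],[35,1],[40,1],[47,0],[52,0]]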